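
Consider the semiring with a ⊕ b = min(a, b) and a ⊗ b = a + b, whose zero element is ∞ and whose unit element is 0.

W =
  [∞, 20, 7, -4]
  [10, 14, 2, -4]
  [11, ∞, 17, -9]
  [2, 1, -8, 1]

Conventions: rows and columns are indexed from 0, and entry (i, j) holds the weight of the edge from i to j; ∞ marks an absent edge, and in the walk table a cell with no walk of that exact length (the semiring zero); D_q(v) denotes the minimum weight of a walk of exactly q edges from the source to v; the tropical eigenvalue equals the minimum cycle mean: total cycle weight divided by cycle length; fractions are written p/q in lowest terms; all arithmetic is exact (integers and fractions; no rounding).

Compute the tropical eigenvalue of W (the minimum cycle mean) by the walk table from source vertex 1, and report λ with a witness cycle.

q=0: [∞, 0, ∞, ∞]
q=1: [10, 14, 2, -4]
q=2: [-2, -3, -12, -7]
q=3: [-5, -6, -15, -21]
q=4: [-19, -20, -29, -24]
Optimal cycle mean attained by: cycle 2->3->2, total (-9) + (-8), length 2.
Answer: λ = -17/2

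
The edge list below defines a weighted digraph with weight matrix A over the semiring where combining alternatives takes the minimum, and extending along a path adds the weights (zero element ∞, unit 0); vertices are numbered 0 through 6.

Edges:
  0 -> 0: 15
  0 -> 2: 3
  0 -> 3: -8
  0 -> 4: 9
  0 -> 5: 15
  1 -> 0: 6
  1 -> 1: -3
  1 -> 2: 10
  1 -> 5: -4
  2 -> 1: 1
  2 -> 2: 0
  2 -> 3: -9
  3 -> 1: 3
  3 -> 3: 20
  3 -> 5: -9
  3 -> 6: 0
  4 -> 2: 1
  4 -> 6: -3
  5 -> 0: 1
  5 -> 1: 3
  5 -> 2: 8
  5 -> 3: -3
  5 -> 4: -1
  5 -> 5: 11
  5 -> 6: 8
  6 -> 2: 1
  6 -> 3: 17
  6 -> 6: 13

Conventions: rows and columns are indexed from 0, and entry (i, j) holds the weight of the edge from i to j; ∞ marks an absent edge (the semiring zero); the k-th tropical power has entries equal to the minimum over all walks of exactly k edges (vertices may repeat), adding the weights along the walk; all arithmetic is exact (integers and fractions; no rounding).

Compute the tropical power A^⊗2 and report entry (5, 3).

A^⊗2:
  [16, -5, 3, -6, 14, -17, -8]
  [-3, -6, 4, -7, -5, -7, 4]
  [7, -6, 0, -9, ∞, -18, -9]
  [-8, -6, -1, -12, -10, -1, -1]
  [∞, 2, -2, -8, ∞, ∞, 10]
  [9, 0, 0, -7, 10, -12, -4]
  [∞, 2, 1, -8, ∞, 8, 17]
Key observation: the optimum is the walk 5->0->3, with weight 1 + (-8) = -7.
Optimal value attained by: walk 5->0->3.
Answer: (A^⊗2)[5][3] = -7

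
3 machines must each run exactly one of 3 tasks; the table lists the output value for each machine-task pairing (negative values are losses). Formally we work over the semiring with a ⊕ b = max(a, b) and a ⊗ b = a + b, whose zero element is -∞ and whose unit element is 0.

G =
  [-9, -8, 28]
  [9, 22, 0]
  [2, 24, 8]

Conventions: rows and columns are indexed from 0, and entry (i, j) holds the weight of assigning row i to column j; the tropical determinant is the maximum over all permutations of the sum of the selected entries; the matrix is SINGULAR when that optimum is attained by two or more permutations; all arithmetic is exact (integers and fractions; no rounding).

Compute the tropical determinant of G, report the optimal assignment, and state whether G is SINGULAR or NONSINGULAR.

σ = (0, 1, 2): (-9) + 22 + 8 = 21
σ = (0, 2, 1): (-9) + 0 + 24 = 15
σ = (1, 0, 2): (-8) + 9 + 8 = 9
σ = (1, 2, 0): (-8) + 0 + 2 = -6
σ = (2, 0, 1): 28 + 9 + 24 = 61
σ = (2, 1, 0): 28 + 22 + 2 = 52
Optimal value attained by: σ = (2, 0, 1).
Answer: det⊕(G) = 61; verdict: NONSINGULAR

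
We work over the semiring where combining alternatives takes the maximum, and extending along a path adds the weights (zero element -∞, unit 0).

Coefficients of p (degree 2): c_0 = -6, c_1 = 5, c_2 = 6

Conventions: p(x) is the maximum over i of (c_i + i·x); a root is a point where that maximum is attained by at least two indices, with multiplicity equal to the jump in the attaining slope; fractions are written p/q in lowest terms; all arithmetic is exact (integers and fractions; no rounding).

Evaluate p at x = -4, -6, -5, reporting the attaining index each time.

p(-4) = max(-6+0·(-4)=-6, 5+1·(-4)=1, 6+2·(-4)=-2) = 1 (attained by i=1)
p(-6) = max(-6+0·(-6)=-6, 5+1·(-6)=-1, 6+2·(-6)=-6) = -1 (attained by i=1)
p(-5) = max(-6+0·(-5)=-6, 5+1·(-5)=0, 6+2·(-5)=-4) = 0 (attained by i=1)
Answer: p(-4) = 1; p(-6) = -1; p(-5) = 0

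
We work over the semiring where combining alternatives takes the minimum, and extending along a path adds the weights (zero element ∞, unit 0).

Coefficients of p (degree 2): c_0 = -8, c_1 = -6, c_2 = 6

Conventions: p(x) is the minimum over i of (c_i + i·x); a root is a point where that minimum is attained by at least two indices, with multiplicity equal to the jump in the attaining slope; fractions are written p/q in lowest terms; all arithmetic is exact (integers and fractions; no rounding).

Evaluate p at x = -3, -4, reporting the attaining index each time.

p(-3) = min(-8+0·(-3)=-8, -6+1·(-3)=-9, 6+2·(-3)=0) = -9 (attained by i=1)
p(-4) = min(-8+0·(-4)=-8, -6+1·(-4)=-10, 6+2·(-4)=-2) = -10 (attained by i=1)
Answer: p(-3) = -9; p(-4) = -10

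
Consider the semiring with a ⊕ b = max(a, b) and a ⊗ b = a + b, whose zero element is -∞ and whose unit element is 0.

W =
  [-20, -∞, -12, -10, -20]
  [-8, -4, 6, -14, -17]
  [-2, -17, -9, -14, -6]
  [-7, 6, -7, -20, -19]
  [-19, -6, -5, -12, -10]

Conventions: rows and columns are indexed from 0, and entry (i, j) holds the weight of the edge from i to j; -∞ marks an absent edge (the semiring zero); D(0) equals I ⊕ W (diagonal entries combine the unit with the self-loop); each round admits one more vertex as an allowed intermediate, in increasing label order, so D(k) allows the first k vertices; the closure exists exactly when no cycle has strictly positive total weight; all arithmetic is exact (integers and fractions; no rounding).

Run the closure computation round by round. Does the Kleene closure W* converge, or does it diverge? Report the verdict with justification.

D(0):
  [0, -∞, -12, -10, -20]
  [-8, 0, 6, -14, -17]
  [-2, -17, 0, -14, -6]
  [-7, 6, -7, 0, -19]
  [-19, -6, -5, -12, 0]
D(1):
  [0, -∞, -12, -10, -20]
  [-8, 0, 6, -14, -17]
  [-2, -17, 0, -12, -6]
  [-7, 6, -7, 0, -19]
  [-19, -6, -5, -12, 0]
D(2):
  [0, -∞, -12, -10, -20]
  [-8, 0, 6, -14, -17]
  [-2, -17, 0, -12, -6]
  [-2, 6, 12, 0, -11]
  [-14, -6, 0, -12, 0]
D(3):
  [0, -29, -12, -10, -18]
  [4, 0, 6, -6, 0]
  [-2, -17, 0, -12, -6]
  [10, 6, 12, 0, 6]
  [-2, -6, 0, -12, 0]
D(4):
  [0, -4, 2, -10, -4]
  [4, 0, 6, -6, 0]
  [-2, -6, 0, -12, -6]
  [10, 6, 12, 0, 6]
  [-2, -6, 0, -12, 0]
D(5):
  [0, -4, 2, -10, -4]
  [4, 0, 6, -6, 0]
  [-2, -6, 0, -12, -6]
  [10, 6, 12, 0, 6]
  [-2, -6, 0, -12, 0]
Key observation: every diagonal entry stays at the unit through all rounds, so no improving cycle exists.
Answer: CONVERGES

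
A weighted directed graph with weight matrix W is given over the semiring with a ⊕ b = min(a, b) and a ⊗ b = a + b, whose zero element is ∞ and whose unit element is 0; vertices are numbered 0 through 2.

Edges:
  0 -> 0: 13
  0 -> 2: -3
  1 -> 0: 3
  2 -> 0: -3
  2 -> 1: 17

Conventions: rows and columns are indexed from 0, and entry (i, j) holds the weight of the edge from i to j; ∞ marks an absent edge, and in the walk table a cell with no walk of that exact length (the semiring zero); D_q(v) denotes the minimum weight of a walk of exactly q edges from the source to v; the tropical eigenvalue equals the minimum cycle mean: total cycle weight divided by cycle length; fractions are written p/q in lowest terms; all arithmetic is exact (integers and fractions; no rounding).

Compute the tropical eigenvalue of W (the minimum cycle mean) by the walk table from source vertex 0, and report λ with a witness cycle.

q=0: [0, ∞, ∞]
q=1: [13, ∞, -3]
q=2: [-6, 14, 10]
q=3: [7, 27, -9]
Optimal cycle mean attained by: cycle 0->2->0, total (-3) + (-3), length 2.
Answer: λ = -3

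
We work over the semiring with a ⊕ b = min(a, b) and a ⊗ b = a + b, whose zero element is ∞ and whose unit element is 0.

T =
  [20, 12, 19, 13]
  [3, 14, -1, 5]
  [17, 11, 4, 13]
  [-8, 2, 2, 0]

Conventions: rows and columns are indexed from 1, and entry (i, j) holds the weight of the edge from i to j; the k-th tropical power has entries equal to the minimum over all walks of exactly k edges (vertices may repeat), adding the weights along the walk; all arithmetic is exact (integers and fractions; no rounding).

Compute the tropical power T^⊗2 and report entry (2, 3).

T^⊗2:
  [5, 15, 11, 13]
  [-3, 7, 3, 5]
  [5, 15, 8, 13]
  [-8, 2, 1, 0]
Key observation: the optimum is the walk 2->3->3, with weight (-1) + 4 = 3.
Optimal value attained by: walk 2->3->3.
Answer: (T^⊗2)[2][3] = 3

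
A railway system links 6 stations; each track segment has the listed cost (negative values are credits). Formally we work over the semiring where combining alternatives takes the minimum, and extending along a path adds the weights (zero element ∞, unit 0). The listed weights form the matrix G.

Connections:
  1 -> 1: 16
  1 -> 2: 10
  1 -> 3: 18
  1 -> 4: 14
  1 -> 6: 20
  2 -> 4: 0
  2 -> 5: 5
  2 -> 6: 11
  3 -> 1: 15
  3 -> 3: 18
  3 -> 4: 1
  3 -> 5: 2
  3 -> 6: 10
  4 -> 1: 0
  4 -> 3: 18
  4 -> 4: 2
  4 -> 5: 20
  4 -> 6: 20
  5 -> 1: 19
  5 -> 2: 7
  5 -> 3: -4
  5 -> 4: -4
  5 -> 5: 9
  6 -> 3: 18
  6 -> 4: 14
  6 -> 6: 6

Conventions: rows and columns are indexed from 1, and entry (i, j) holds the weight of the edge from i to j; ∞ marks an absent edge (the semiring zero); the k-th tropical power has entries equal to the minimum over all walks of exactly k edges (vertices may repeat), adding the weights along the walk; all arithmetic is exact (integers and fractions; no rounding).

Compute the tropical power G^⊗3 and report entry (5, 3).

G^⊗2:
  [14, 26, 32, 10, 15, 21]
  [0, 12, 1, 1, 14, 17]
  [1, 9, -2, -2, 11, 16]
  [2, 10, 16, 4, 20, 20]
  [-4, 16, 5, -3, -2, 6]
  [14, ∞, 24, 16, 20, 12]
G^⊗3:
  [10, 22, 11, 11, 24, 27]
  [1, 10, 10, 2, 3, 11]
  [-2, 11, 7, -1, 0, 8]
  [4, 12, 16, 6, 15, 21]
  [-3, 5, -6, -6, 7, 12]
  [16, 24, 16, 16, 26, 18]
Key observation: the optimum is the walk 5->3->5->3, with weight (-4) + 2 + (-4) = -6.
Optimal value attained by: walk 5->3->5->3.
Answer: (G^⊗3)[5][3] = -6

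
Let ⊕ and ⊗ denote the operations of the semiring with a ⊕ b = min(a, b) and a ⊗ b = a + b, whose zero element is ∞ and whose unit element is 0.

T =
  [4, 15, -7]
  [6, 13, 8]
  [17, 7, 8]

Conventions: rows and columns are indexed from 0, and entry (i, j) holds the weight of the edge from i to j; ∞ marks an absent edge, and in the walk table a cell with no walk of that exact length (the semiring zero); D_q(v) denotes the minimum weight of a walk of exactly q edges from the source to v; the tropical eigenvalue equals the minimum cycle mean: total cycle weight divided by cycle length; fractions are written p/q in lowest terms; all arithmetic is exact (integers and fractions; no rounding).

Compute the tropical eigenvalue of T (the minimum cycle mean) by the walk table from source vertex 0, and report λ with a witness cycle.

q=0: [0, ∞, ∞]
q=1: [4, 15, -7]
q=2: [8, 0, -3]
q=3: [6, 4, 1]
Optimal cycle mean attained by: cycle 0->2->1->0, total (-7) + 7 + 6, length 3.
Answer: λ = 2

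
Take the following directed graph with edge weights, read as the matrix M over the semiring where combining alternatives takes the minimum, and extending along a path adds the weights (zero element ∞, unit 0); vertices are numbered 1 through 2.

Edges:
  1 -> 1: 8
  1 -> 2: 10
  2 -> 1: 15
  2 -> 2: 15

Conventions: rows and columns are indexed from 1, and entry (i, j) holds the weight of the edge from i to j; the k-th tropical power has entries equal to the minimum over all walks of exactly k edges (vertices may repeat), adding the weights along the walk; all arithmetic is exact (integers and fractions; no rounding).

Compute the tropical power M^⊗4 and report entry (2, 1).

M^⊗2:
  [16, 18]
  [23, 25]
M^⊗3:
  [24, 26]
  [31, 33]
M^⊗4:
  [32, 34]
  [39, 41]
Key observation: the optimum is the walk 2->1->1->1->1, with weight 15 + 8 + 8 + 8 = 39.
Optimal value attained by: walk 2->1->1->1->1.
Answer: (M^⊗4)[2][1] = 39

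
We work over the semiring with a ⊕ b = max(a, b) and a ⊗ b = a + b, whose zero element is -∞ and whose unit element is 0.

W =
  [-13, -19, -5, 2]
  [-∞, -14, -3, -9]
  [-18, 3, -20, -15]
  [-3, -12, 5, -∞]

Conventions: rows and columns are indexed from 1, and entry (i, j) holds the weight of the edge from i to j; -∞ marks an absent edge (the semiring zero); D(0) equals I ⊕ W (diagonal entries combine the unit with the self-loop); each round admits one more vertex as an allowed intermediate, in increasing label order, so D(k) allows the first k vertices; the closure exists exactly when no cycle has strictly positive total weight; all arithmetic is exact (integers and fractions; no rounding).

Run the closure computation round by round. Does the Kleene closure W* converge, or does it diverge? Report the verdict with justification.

D(0):
  [0, -19, -5, 2]
  [-∞, 0, -3, -9]
  [-18, 3, 0, -15]
  [-3, -12, 5, 0]
D(1):
  [0, -19, -5, 2]
  [-∞, 0, -3, -9]
  [-18, 3, 0, -15]
  [-3, -12, 5, 0]
D(2):
  [0, -19, -5, 2]
  [-∞, 0, -3, -9]
  [-18, 3, 0, -6]
  [-3, -12, 5, 0]
D(3):
  [0, -2, -5, 2]
  [-21, 0, -3, -9]
  [-18, 3, 0, -6]
  [-3, 8, 5, 0]
D(4):
  [0, 10, 7, 2]
  [-12, 0, -3, -9]
  [-9, 3, 0, -6]
  [-3, 8, 5, 0]
Key observation: every diagonal entry stays at the unit through all rounds, so no improving cycle exists.
Answer: CONVERGES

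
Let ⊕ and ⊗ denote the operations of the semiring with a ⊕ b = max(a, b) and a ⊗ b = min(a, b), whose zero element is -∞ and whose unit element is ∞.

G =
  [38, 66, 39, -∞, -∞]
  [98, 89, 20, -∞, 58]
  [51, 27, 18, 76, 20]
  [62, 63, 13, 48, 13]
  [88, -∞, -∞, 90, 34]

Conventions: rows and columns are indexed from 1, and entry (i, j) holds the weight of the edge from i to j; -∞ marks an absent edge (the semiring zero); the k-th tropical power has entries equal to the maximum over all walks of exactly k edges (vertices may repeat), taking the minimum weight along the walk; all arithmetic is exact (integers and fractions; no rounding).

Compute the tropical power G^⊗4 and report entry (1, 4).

G^⊗2:
  [66, 66, 38, 39, 58]
  [89, 89, 39, 58, 58]
  [62, 63, 39, 48, 27]
  [63, 63, 39, 48, 58]
  [62, 66, 39, 48, 34]
G^⊗3:
  [66, 66, 39, 58, 58]
  [89, 89, 39, 58, 58]
  [63, 63, 39, 48, 58]
  [63, 63, 39, 58, 58]
  [66, 66, 39, 48, 58]
G^⊗4:
  [66, 66, 39, 58, 58]
  [89, 89, 39, 58, 58]
  [63, 63, 39, 58, 58]
  [63, 63, 39, 58, 58]
  [66, 66, 39, 58, 58]
Key observation: the optimum is the walk 1->2->2->5->4, with weight 66 min 89 min 58 min 90 = 58.
Optimal value attained by: walk 1->2->2->5->4.
Answer: (G^⊗4)[1][4] = 58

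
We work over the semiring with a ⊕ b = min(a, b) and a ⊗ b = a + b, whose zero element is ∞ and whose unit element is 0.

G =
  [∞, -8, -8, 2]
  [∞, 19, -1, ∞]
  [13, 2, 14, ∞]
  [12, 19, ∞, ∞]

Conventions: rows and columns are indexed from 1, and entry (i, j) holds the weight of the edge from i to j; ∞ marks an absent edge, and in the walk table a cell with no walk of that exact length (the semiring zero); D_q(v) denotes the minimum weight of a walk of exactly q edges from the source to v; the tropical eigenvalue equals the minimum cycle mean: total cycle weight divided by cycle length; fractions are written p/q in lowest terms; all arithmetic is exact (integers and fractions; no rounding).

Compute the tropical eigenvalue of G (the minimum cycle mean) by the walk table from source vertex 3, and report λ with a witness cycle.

q=0: [∞, ∞, 0, ∞]
q=1: [13, 2, 14, ∞]
q=2: [27, 5, 1, 15]
q=3: [14, 3, 4, 29]
q=4: [17, 6, 2, 16]
Optimal cycle mean attained by: cycle 2->3->2, total (-1) + 2, length 2.
Answer: λ = 1/2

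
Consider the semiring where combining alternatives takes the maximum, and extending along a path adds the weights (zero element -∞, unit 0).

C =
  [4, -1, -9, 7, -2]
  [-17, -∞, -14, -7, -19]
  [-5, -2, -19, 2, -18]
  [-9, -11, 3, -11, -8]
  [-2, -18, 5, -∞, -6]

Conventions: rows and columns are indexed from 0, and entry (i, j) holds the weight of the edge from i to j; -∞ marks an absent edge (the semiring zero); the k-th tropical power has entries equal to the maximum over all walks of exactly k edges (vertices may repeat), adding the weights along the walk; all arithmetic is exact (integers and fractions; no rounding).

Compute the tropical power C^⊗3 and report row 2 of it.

C^⊗2:
  [8, 3, 10, 11, 2]
  [-13, -16, -4, -10, -15]
  [-1, -6, 5, 2, -6]
  [-2, 1, -3, 5, -11]
  [2, 3, -1, 7, -4]
C^⊗3:
  [12, 8, 14, 15, 6]
  [-9, -6, -7, -2, -15]
  [3, 3, 5, 7, -3]
  [2, -3, 8, 5, -3]
  [6, 1, 10, 9, 0]
Answer: row 2 of C^⊗3 = [3, 3, 5, 7, -3]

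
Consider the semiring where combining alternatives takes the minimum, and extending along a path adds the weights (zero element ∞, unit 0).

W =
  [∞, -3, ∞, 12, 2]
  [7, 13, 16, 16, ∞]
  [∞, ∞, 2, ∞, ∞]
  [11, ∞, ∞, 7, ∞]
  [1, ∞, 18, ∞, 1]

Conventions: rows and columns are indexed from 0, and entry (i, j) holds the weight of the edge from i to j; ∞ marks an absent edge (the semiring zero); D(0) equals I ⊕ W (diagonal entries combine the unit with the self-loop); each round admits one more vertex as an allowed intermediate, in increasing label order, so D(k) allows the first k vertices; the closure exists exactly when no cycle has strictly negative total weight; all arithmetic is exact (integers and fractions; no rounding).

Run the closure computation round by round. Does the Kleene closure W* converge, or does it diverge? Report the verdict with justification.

D(0):
  [0, -3, ∞, 12, 2]
  [7, 0, 16, 16, ∞]
  [∞, ∞, 0, ∞, ∞]
  [11, ∞, ∞, 0, ∞]
  [1, ∞, 18, ∞, 0]
D(1):
  [0, -3, ∞, 12, 2]
  [7, 0, 16, 16, 9]
  [∞, ∞, 0, ∞, ∞]
  [11, 8, ∞, 0, 13]
  [1, -2, 18, 13, 0]
D(2):
  [0, -3, 13, 12, 2]
  [7, 0, 16, 16, 9]
  [∞, ∞, 0, ∞, ∞]
  [11, 8, 24, 0, 13]
  [1, -2, 14, 13, 0]
D(3):
  [0, -3, 13, 12, 2]
  [7, 0, 16, 16, 9]
  [∞, ∞, 0, ∞, ∞]
  [11, 8, 24, 0, 13]
  [1, -2, 14, 13, 0]
D(4):
  [0, -3, 13, 12, 2]
  [7, 0, 16, 16, 9]
  [∞, ∞, 0, ∞, ∞]
  [11, 8, 24, 0, 13]
  [1, -2, 14, 13, 0]
D(5):
  [0, -3, 13, 12, 2]
  [7, 0, 16, 16, 9]
  [∞, ∞, 0, ∞, ∞]
  [11, 8, 24, 0, 13]
  [1, -2, 14, 13, 0]
Key observation: every diagonal entry stays at the unit through all rounds, so no improving cycle exists.
Answer: CONVERGES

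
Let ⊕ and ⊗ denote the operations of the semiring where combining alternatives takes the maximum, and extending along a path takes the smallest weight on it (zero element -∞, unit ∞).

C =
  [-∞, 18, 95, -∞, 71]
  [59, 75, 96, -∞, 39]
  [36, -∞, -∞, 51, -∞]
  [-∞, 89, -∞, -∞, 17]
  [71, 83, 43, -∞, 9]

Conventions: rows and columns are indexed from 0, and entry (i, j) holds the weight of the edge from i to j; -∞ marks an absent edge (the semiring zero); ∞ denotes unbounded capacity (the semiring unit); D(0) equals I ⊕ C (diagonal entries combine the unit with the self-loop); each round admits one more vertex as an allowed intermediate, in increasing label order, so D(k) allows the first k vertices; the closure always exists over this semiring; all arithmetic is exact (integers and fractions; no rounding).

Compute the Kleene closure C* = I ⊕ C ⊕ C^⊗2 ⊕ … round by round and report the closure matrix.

D(0):
  [∞, 18, 95, -∞, 71]
  [59, ∞, 96, -∞, 39]
  [36, -∞, ∞, 51, -∞]
  [-∞, 89, -∞, ∞, 17]
  [71, 83, 43, -∞, ∞]
D(1):
  [∞, 18, 95, -∞, 71]
  [59, ∞, 96, -∞, 59]
  [36, 18, ∞, 51, 36]
  [-∞, 89, -∞, ∞, 17]
  [71, 83, 71, -∞, ∞]
D(2):
  [∞, 18, 95, -∞, 71]
  [59, ∞, 96, -∞, 59]
  [36, 18, ∞, 51, 36]
  [59, 89, 89, ∞, 59]
  [71, 83, 83, -∞, ∞]
D(3):
  [∞, 18, 95, 51, 71]
  [59, ∞, 96, 51, 59]
  [36, 18, ∞, 51, 36]
  [59, 89, 89, ∞, 59]
  [71, 83, 83, 51, ∞]
D(4):
  [∞, 51, 95, 51, 71]
  [59, ∞, 96, 51, 59]
  [51, 51, ∞, 51, 51]
  [59, 89, 89, ∞, 59]
  [71, 83, 83, 51, ∞]
D(5):
  [∞, 71, 95, 51, 71]
  [59, ∞, 96, 51, 59]
  [51, 51, ∞, 51, 51]
  [59, 89, 89, ∞, 59]
  [71, 83, 83, 51, ∞]
Answer: C* = [[∞, 71, 95, 51, 71], [59, ∞, 96, 51, 59], [51, 51, ∞, 51, 51], [59, 89, 89, ∞, 59], [71, 83, 83, 51, ∞]]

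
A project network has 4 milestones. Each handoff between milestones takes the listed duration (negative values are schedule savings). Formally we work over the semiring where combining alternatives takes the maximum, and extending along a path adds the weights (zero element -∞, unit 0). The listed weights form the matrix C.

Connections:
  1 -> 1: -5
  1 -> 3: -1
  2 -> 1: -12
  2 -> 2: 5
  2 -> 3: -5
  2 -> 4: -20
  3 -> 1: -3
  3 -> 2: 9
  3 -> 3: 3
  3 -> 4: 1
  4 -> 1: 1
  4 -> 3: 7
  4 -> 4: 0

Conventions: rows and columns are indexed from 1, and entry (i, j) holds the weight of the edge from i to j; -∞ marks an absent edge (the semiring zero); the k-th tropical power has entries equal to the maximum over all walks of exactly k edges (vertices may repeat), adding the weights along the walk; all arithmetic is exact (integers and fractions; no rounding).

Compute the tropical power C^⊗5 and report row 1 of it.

C^⊗2:
  [-4, 8, 2, 0]
  [-7, 10, 0, -4]
  [2, 14, 8, 4]
  [4, 16, 10, 8]
C^⊗3:
  [1, 13, 7, 3]
  [-2, 15, 5, 1]
  [5, 19, 11, 9]
  [9, 21, 15, 11]
C^⊗4:
  [4, 18, 10, 8]
  [3, 20, 10, 6]
  [10, 24, 16, 12]
  [12, 26, 18, 16]
C^⊗5:
  [9, 23, 15, 11]
  [8, 25, 15, 11]
  [13, 29, 19, 17]
  [17, 31, 23, 19]
Answer: row 1 of C^⊗5 = [9, 23, 15, 11]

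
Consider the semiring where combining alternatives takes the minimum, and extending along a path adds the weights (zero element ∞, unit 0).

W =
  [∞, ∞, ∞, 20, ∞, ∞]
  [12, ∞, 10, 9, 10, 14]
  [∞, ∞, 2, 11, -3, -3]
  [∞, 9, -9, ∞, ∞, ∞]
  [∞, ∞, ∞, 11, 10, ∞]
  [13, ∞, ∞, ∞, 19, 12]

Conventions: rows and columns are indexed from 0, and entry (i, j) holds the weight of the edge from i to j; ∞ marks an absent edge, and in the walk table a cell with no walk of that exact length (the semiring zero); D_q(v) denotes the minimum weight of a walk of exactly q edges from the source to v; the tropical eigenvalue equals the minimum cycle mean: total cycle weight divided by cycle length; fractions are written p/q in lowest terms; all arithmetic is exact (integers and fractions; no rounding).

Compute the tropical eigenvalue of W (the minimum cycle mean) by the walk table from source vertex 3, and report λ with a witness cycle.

q=0: [∞, ∞, ∞, 0, ∞, ∞]
q=1: [∞, 9, -9, ∞, ∞, ∞]
q=2: [21, ∞, -7, 2, -12, -12]
q=3: [1, 11, -7, -1, -10, -10]
q=4: [3, 8, -10, 1, -10, -10]
q=5: [3, 10, -8, 1, -13, -13]
q=6: [0, 10, -8, -2, -11, -11]
Optimal cycle mean attained by: cycle 2->4->3->2, total (-3) + 11 + (-9), length 3.
Answer: λ = -1/3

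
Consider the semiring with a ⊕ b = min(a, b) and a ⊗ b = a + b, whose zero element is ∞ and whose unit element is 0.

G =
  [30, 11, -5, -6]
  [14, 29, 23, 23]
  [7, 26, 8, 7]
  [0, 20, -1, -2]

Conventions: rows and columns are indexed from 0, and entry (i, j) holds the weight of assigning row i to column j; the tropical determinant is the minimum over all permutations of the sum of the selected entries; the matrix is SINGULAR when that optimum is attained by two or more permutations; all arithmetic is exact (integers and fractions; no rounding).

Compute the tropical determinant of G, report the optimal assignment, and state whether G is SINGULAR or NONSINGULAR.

σ = (0, 1, 2, 3): 30 + 29 + 8 + (-2) = 65
σ = (0, 1, 3, 2): 30 + 29 + 7 + (-1) = 65
σ = (0, 2, 1, 3): 30 + 23 + 26 + (-2) = 77
σ = (0, 2, 3, 1): 30 + 23 + 7 + 20 = 80
σ = (0, 3, 1, 2): 30 + 23 + 26 + (-1) = 78
σ = (0, 3, 2, 1): 30 + 23 + 8 + 20 = 81
σ = (1, 0, 2, 3): 11 + 14 + 8 + (-2) = 31
σ = (1, 0, 3, 2): 11 + 14 + 7 + (-1) = 31
σ = (1, 2, 0, 3): 11 + 23 + 7 + (-2) = 39
σ = (1, 2, 3, 0): 11 + 23 + 7 + 0 = 41
σ = (1, 3, 0, 2): 11 + 23 + 7 + (-1) = 40
σ = (1, 3, 2, 0): 11 + 23 + 8 + 0 = 42
σ = (2, 0, 1, 3): (-5) + 14 + 26 + (-2) = 33
σ = (2, 0, 3, 1): (-5) + 14 + 7 + 20 = 36
σ = (2, 1, 0, 3): (-5) + 29 + 7 + (-2) = 29
σ = (2, 1, 3, 0): (-5) + 29 + 7 + 0 = 31
σ = (2, 3, 0, 1): (-5) + 23 + 7 + 20 = 45
σ = (2, 3, 1, 0): (-5) + 23 + 26 + 0 = 44
σ = (3, 0, 1, 2): (-6) + 14 + 26 + (-1) = 33
σ = (3, 0, 2, 1): (-6) + 14 + 8 + 20 = 36
σ = (3, 1, 0, 2): (-6) + 29 + 7 + (-1) = 29
σ = (3, 1, 2, 0): (-6) + 29 + 8 + 0 = 31
σ = (3, 2, 0, 1): (-6) + 23 + 7 + 20 = 44
σ = (3, 2, 1, 0): (-6) + 23 + 26 + 0 = 43
Optimal value attained by: σ = (2, 1, 0, 3).
Answer: det⊕(G) = 29; verdict: SINGULAR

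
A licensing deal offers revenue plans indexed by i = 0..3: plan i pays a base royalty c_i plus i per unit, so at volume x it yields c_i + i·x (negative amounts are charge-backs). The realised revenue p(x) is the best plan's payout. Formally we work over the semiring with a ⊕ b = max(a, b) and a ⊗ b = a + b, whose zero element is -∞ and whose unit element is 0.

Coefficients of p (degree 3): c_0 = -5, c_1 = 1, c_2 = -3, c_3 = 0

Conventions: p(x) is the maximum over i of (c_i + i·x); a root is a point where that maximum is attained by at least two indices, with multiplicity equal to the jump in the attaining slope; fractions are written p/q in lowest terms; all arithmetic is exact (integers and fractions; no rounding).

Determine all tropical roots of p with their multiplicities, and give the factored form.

hull edge (i=0, c=-5) to (i=1, c=1): slope 6, span 1
hull edge (i=1, c=1) to (i=3, c=0): slope -1/2, span 2
Factored form: p(x) = 0 ⊗ (x ⊕ (-6)) ⊗ (x ⊕ 1/2) ⊗ (x ⊕ 1/2)
Answer: roots = -6 (mult 1), 1/2 (mult 2)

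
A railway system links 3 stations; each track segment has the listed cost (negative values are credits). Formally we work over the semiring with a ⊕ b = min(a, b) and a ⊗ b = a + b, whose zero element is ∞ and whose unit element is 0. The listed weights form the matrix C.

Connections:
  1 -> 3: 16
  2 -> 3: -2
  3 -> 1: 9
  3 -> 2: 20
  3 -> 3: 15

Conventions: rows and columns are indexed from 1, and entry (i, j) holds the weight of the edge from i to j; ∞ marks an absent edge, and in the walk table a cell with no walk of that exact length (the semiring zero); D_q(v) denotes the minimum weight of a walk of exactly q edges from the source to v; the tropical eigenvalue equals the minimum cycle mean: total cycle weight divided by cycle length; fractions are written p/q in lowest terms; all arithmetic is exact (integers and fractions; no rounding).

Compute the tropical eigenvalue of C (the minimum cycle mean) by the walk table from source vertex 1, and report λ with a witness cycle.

q=0: [0, ∞, ∞]
q=1: [∞, ∞, 16]
q=2: [25, 36, 31]
q=3: [40, 51, 34]
Optimal cycle mean attained by: cycle 2->3->2, total (-2) + 20, length 2.
Answer: λ = 9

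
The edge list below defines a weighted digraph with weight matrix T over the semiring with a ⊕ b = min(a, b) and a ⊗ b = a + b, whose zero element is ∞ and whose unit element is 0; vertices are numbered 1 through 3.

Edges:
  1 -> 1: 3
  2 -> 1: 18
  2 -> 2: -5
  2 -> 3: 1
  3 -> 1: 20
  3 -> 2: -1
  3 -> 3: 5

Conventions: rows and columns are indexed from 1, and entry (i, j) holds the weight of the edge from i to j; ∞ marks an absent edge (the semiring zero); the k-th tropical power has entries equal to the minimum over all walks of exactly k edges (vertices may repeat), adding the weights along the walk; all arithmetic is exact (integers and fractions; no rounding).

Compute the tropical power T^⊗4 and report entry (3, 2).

T^⊗2:
  [6, ∞, ∞]
  [13, -10, -4]
  [17, -6, 0]
T^⊗3:
  [9, ∞, ∞]
  [8, -15, -9]
  [12, -11, -5]
T^⊗4:
  [12, ∞, ∞]
  [3, -20, -14]
  [7, -16, -10]
Key observation: the optimum is the walk 3->2->2->2->2, with weight (-1) + (-5) + (-5) + (-5) = -16.
Optimal value attained by: walk 3->2->2->2->2.
Answer: (T^⊗4)[3][2] = -16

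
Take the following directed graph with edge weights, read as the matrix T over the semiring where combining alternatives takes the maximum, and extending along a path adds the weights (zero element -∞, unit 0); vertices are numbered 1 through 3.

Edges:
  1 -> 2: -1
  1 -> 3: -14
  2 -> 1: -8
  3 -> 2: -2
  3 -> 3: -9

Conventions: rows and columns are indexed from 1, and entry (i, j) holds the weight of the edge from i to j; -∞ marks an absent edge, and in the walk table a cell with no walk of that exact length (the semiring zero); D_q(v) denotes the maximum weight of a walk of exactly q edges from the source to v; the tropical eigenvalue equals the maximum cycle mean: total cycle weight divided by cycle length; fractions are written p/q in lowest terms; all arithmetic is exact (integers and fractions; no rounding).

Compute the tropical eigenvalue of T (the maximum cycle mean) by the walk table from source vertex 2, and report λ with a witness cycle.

q=0: [-∞, 0, -∞]
q=1: [-8, -∞, -∞]
q=2: [-∞, -9, -22]
q=3: [-17, -24, -31]
Optimal cycle mean attained by: cycle 1->2->1, total (-1) + (-8), length 2.
Answer: λ = -9/2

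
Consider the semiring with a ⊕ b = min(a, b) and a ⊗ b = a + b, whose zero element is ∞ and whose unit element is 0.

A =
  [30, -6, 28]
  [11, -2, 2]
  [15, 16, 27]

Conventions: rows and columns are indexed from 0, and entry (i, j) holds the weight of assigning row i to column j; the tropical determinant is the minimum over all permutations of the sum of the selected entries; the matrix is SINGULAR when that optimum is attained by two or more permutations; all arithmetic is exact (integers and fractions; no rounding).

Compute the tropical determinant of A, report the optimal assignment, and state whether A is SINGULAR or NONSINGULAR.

σ = (0, 1, 2): 30 + (-2) + 27 = 55
σ = (0, 2, 1): 30 + 2 + 16 = 48
σ = (1, 0, 2): (-6) + 11 + 27 = 32
σ = (1, 2, 0): (-6) + 2 + 15 = 11
σ = (2, 0, 1): 28 + 11 + 16 = 55
σ = (2, 1, 0): 28 + (-2) + 15 = 41
Optimal value attained by: σ = (1, 2, 0).
Answer: det⊕(A) = 11; verdict: NONSINGULAR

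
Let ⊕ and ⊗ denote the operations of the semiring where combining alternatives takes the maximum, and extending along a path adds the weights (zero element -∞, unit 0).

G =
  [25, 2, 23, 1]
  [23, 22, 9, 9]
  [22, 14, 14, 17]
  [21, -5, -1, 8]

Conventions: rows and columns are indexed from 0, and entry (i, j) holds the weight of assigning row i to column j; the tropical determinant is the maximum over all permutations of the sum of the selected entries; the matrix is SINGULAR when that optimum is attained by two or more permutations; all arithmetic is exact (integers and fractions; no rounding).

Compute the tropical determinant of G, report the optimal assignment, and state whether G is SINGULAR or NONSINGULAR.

σ = (0, 1, 2, 3): 25 + 22 + 14 + 8 = 69
σ = (0, 1, 3, 2): 25 + 22 + 17 + (-1) = 63
σ = (0, 2, 1, 3): 25 + 9 + 14 + 8 = 56
σ = (0, 2, 3, 1): 25 + 9 + 17 + (-5) = 46
σ = (0, 3, 1, 2): 25 + 9 + 14 + (-1) = 47
σ = (0, 3, 2, 1): 25 + 9 + 14 + (-5) = 43
σ = (1, 0, 2, 3): 2 + 23 + 14 + 8 = 47
σ = (1, 0, 3, 2): 2 + 23 + 17 + (-1) = 41
σ = (1, 2, 0, 3): 2 + 9 + 22 + 8 = 41
σ = (1, 2, 3, 0): 2 + 9 + 17 + 21 = 49
σ = (1, 3, 0, 2): 2 + 9 + 22 + (-1) = 32
σ = (1, 3, 2, 0): 2 + 9 + 14 + 21 = 46
σ = (2, 0, 1, 3): 23 + 23 + 14 + 8 = 68
σ = (2, 0, 3, 1): 23 + 23 + 17 + (-5) = 58
σ = (2, 1, 0, 3): 23 + 22 + 22 + 8 = 75
σ = (2, 1, 3, 0): 23 + 22 + 17 + 21 = 83
σ = (2, 3, 0, 1): 23 + 9 + 22 + (-5) = 49
σ = (2, 3, 1, 0): 23 + 9 + 14 + 21 = 67
σ = (3, 0, 1, 2): 1 + 23 + 14 + (-1) = 37
σ = (3, 0, 2, 1): 1 + 23 + 14 + (-5) = 33
σ = (3, 1, 0, 2): 1 + 22 + 22 + (-1) = 44
σ = (3, 1, 2, 0): 1 + 22 + 14 + 21 = 58
σ = (3, 2, 0, 1): 1 + 9 + 22 + (-5) = 27
σ = (3, 2, 1, 0): 1 + 9 + 14 + 21 = 45
Optimal value attained by: σ = (2, 1, 3, 0).
Answer: det⊕(G) = 83; verdict: NONSINGULAR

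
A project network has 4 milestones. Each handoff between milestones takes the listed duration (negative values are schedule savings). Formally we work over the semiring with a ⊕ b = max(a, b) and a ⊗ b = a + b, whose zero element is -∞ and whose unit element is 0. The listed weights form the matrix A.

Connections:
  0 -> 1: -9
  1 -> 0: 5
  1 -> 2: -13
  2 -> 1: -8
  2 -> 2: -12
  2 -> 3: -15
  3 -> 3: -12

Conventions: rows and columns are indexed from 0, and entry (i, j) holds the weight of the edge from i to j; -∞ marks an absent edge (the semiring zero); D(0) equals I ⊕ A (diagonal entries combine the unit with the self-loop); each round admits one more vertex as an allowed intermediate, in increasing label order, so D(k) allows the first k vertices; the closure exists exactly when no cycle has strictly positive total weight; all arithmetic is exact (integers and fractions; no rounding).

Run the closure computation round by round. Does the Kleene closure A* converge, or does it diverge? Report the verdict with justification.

D(0):
  [0, -9, -∞, -∞]
  [5, 0, -13, -∞]
  [-∞, -8, 0, -15]
  [-∞, -∞, -∞, 0]
D(1):
  [0, -9, -∞, -∞]
  [5, 0, -13, -∞]
  [-∞, -8, 0, -15]
  [-∞, -∞, -∞, 0]
D(2):
  [0, -9, -22, -∞]
  [5, 0, -13, -∞]
  [-3, -8, 0, -15]
  [-∞, -∞, -∞, 0]
D(3):
  [0, -9, -22, -37]
  [5, 0, -13, -28]
  [-3, -8, 0, -15]
  [-∞, -∞, -∞, 0]
D(4):
  [0, -9, -22, -37]
  [5, 0, -13, -28]
  [-3, -8, 0, -15]
  [-∞, -∞, -∞, 0]
Key observation: every diagonal entry stays at the unit through all rounds, so no improving cycle exists.
Answer: CONVERGES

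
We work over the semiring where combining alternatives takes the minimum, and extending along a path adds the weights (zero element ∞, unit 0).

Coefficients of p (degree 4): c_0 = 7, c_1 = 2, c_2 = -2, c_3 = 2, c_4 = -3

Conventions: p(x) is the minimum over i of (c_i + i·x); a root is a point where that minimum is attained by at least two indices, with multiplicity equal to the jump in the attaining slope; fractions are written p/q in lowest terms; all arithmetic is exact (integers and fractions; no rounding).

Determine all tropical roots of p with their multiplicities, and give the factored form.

hull edge (i=0, c=7) to (i=1, c=2): slope -5, span 1
hull edge (i=1, c=2) to (i=2, c=-2): slope -4, span 1
hull edge (i=2, c=-2) to (i=4, c=-3): slope -1/2, span 2
Factored form: p(x) = -3 ⊗ (x ⊕ 1/2) ⊗ (x ⊕ 1/2) ⊗ (x ⊕ 4) ⊗ (x ⊕ 5)
Answer: roots = 1/2 (mult 2), 4 (mult 1), 5 (mult 1)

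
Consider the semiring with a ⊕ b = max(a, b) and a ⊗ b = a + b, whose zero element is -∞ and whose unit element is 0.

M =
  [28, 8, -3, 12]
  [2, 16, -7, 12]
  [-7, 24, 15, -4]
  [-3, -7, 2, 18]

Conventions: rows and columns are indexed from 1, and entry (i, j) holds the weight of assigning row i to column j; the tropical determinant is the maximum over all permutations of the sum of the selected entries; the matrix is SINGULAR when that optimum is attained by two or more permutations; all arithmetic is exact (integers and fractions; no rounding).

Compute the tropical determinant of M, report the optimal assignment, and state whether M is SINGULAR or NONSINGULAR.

σ = (1, 2, 3, 4): 28 + 16 + 15 + 18 = 77
σ = (1, 2, 4, 3): 28 + 16 + (-4) + 2 = 42
σ = (1, 3, 2, 4): 28 + (-7) + 24 + 18 = 63
σ = (1, 3, 4, 2): 28 + (-7) + (-4) + (-7) = 10
σ = (1, 4, 2, 3): 28 + 12 + 24 + 2 = 66
σ = (1, 4, 3, 2): 28 + 12 + 15 + (-7) = 48
σ = (2, 1, 3, 4): 8 + 2 + 15 + 18 = 43
σ = (2, 1, 4, 3): 8 + 2 + (-4) + 2 = 8
σ = (2, 3, 1, 4): 8 + (-7) + (-7) + 18 = 12
σ = (2, 3, 4, 1): 8 + (-7) + (-4) + (-3) = -6
σ = (2, 4, 1, 3): 8 + 12 + (-7) + 2 = 15
σ = (2, 4, 3, 1): 8 + 12 + 15 + (-3) = 32
σ = (3, 1, 2, 4): (-3) + 2 + 24 + 18 = 41
σ = (3, 1, 4, 2): (-3) + 2 + (-4) + (-7) = -12
σ = (3, 2, 1, 4): (-3) + 16 + (-7) + 18 = 24
σ = (3, 2, 4, 1): (-3) + 16 + (-4) + (-3) = 6
σ = (3, 4, 1, 2): (-3) + 12 + (-7) + (-7) = -5
σ = (3, 4, 2, 1): (-3) + 12 + 24 + (-3) = 30
σ = (4, 1, 2, 3): 12 + 2 + 24 + 2 = 40
σ = (4, 1, 3, 2): 12 + 2 + 15 + (-7) = 22
σ = (4, 2, 1, 3): 12 + 16 + (-7) + 2 = 23
σ = (4, 2, 3, 1): 12 + 16 + 15 + (-3) = 40
σ = (4, 3, 1, 2): 12 + (-7) + (-7) + (-7) = -9
σ = (4, 3, 2, 1): 12 + (-7) + 24 + (-3) = 26
Optimal value attained by: σ = (1, 2, 3, 4).
Answer: det⊕(M) = 77; verdict: NONSINGULAR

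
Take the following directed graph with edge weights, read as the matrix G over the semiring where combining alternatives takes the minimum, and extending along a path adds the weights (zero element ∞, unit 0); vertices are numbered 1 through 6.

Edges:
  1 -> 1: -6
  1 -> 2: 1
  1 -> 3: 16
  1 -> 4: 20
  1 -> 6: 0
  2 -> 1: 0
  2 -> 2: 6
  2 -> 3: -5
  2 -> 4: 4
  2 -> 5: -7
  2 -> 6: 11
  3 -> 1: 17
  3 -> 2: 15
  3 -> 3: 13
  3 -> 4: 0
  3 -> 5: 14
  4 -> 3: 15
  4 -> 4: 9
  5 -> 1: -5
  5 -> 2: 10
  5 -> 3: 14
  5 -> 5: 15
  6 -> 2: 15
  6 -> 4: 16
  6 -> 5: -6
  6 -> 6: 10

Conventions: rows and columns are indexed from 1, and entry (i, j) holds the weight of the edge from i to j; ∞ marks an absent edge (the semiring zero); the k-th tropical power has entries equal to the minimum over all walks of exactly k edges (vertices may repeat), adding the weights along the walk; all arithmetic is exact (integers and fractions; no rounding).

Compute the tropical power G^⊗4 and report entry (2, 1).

G^⊗2:
  [-12, -5, -4, 5, -6, -6]
  [-12, 1, 1, -5, -1, 0]
  [9, 18, 10, 9, 8, 17]
  [32, 30, 24, 15, 29, ∞]
  [-11, -4, 5, 14, 3, -5]
  [-11, 4, 8, 19, 4, 20]
G^⊗3:
  [-18, -11, -10, -4, -12, -12]
  [-18, -11, -4, 1, -6, -12]
  [3, 10, 13, 10, 11, 9]
  [24, 33, 25, 24, 23, 32]
  [-17, -10, -9, 0, -11, -11]
  [-17, -10, -1, 8, -3, -11]
G^⊗4:
  [-24, -17, -16, -10, -18, -18]
  [-24, -17, -16, -7, -18, -18]
  [-3, 4, 5, 13, 3, 3]
  [18, 25, 28, 25, 26, 24]
  [-23, -16, -15, -9, -17, -17]
  [-23, -16, -15, -6, -17, -17]
Key observation: the optimum is the walk 2->5->1->1->1, with weight (-7) + (-5) + (-6) + (-6) = -24.
Optimal value attained by: walk 2->5->1->1->1.
Answer: (G^⊗4)[2][1] = -24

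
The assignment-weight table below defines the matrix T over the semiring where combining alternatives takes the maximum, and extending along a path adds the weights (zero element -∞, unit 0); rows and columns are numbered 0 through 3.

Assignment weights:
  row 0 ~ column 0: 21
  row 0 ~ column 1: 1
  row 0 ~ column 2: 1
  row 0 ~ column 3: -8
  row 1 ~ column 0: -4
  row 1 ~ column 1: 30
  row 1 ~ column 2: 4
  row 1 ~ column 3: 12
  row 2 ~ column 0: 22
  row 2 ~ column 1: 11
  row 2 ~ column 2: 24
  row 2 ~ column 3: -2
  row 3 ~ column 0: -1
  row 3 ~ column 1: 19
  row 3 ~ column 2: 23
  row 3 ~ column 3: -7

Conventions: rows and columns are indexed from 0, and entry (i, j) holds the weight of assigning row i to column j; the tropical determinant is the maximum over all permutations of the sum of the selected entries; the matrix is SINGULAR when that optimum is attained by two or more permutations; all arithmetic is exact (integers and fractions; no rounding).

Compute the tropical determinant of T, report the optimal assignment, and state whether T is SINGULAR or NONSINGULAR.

σ = (0, 1, 2, 3): 21 + 30 + 24 + (-7) = 68
σ = (0, 1, 3, 2): 21 + 30 + (-2) + 23 = 72
σ = (0, 2, 1, 3): 21 + 4 + 11 + (-7) = 29
σ = (0, 2, 3, 1): 21 + 4 + (-2) + 19 = 42
σ = (0, 3, 1, 2): 21 + 12 + 11 + 23 = 67
σ = (0, 3, 2, 1): 21 + 12 + 24 + 19 = 76
σ = (1, 0, 2, 3): 1 + (-4) + 24 + (-7) = 14
σ = (1, 0, 3, 2): 1 + (-4) + (-2) + 23 = 18
σ = (1, 2, 0, 3): 1 + 4 + 22 + (-7) = 20
σ = (1, 2, 3, 0): 1 + 4 + (-2) + (-1) = 2
σ = (1, 3, 0, 2): 1 + 12 + 22 + 23 = 58
σ = (1, 3, 2, 0): 1 + 12 + 24 + (-1) = 36
σ = (2, 0, 1, 3): 1 + (-4) + 11 + (-7) = 1
σ = (2, 0, 3, 1): 1 + (-4) + (-2) + 19 = 14
σ = (2, 1, 0, 3): 1 + 30 + 22 + (-7) = 46
σ = (2, 1, 3, 0): 1 + 30 + (-2) + (-1) = 28
σ = (2, 3, 0, 1): 1 + 12 + 22 + 19 = 54
σ = (2, 3, 1, 0): 1 + 12 + 11 + (-1) = 23
σ = (3, 0, 1, 2): (-8) + (-4) + 11 + 23 = 22
σ = (3, 0, 2, 1): (-8) + (-4) + 24 + 19 = 31
σ = (3, 1, 0, 2): (-8) + 30 + 22 + 23 = 67
σ = (3, 1, 2, 0): (-8) + 30 + 24 + (-1) = 45
σ = (3, 2, 0, 1): (-8) + 4 + 22 + 19 = 37
σ = (3, 2, 1, 0): (-8) + 4 + 11 + (-1) = 6
Optimal value attained by: σ = (0, 3, 2, 1).
Answer: det⊕(T) = 76; verdict: NONSINGULAR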